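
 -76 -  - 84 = 8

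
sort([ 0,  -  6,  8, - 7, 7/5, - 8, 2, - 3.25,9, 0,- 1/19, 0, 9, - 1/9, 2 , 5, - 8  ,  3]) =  [ - 8, - 8, - 7, -6, - 3.25, -1/9, - 1/19,0, 0, 0, 7/5,2, 2, 3,5, 8 , 9, 9]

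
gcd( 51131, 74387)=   1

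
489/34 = 489/34 = 14.38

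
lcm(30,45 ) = 90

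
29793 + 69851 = 99644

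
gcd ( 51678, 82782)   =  162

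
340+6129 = 6469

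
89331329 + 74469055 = 163800384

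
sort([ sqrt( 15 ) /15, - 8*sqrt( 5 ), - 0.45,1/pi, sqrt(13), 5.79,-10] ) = [ -8  *sqrt(5),-10, - 0.45,sqrt ( 15) /15, 1/pi,sqrt( 13), 5.79]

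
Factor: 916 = 2^2 * 229^1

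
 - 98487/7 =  - 98487/7 = -14069.57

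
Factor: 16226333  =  16226333^1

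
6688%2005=673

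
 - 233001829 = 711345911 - 944347740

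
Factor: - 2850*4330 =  - 2^2*3^1*5^3*19^1*433^1=-12340500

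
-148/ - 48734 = 74/24367 = 0.00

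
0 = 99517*0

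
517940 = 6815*76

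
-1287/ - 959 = 1287/959 = 1.34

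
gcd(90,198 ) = 18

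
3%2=1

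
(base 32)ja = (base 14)322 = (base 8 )1152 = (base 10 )618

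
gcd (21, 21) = 21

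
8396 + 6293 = 14689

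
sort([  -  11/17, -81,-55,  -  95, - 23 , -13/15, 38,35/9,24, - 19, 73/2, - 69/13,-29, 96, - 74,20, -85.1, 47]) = [-95, -85.1, - 81, - 74, - 55,  -  29, - 23,-19,-69/13 , - 13/15,-11/17, 35/9, 20, 24,73/2,38,47, 96]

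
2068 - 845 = 1223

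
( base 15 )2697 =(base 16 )2032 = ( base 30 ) 94m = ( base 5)230432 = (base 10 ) 8242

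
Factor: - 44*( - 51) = 2^2*3^1*11^1*17^1   =  2244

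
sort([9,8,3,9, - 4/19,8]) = [  -  4/19,3,8 , 8,9 , 9]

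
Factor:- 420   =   - 2^2*3^1*5^1*7^1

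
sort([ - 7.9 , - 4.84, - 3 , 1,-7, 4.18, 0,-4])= [ - 7.9, - 7, - 4.84, - 4, - 3, 0, 1, 4.18]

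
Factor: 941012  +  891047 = 1832059= 83^1*22073^1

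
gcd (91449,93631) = 1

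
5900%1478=1466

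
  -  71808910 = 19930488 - 91739398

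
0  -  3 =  - 3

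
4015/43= 4015/43=93.37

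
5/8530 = 1/1706=0.00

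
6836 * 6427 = 43934972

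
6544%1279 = 149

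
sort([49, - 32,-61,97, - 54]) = [ - 61,-54, - 32,  49,97] 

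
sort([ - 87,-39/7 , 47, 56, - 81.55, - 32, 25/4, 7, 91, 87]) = [ - 87, - 81.55, - 32, - 39/7,25/4, 7, 47, 56, 87,91 ] 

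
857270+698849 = 1556119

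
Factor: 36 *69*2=2^3*3^3*23^1 = 4968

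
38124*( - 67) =  -  2554308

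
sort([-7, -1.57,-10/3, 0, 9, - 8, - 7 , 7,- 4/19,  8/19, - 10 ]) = [ - 10,-8, - 7,  -  7 ,  -  10/3, - 1.57, - 4/19 , 0,8/19 , 7,9 ] 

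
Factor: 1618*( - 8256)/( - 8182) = 6679104/4091 = 2^6*3^1 *43^1 *809^1*4091^( - 1)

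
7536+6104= 13640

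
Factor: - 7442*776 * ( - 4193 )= 24214541456=   2^4*7^1 *61^2 * 97^1*599^1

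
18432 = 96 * 192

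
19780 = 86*230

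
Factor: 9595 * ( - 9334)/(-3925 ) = 2^1*5^( - 1)*13^1* 19^1*101^1*157^( - 1 )*359^1 = 17911946/785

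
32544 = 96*339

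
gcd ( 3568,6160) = 16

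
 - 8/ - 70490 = 4/35245 = 0.00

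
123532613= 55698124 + 67834489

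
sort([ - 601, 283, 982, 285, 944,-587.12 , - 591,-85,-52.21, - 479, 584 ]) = [-601, - 591,-587.12, - 479,  -  85, - 52.21, 283, 285, 584, 944, 982]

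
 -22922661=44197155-67119816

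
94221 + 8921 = 103142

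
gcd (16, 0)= 16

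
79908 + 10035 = 89943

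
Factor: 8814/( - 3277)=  - 2^1*3^1*13^1*29^( - 1) = - 78/29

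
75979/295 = 257 + 164/295 = 257.56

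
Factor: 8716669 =13^1 * 257^1 * 2609^1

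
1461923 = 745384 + 716539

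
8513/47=181 + 6/47 = 181.13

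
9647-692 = 8955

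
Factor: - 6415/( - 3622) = 2^( -1)* 5^1*1283^1 * 1811^( - 1) 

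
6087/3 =2029 = 2029.00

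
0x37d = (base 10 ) 893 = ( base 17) 319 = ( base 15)3e8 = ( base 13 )539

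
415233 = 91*4563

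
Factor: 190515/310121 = 3^1*5^1*7^( - 2)*13^1 * 977^1 * 6329^( - 1)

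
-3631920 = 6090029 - 9721949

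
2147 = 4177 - 2030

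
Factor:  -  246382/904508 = - 123191/452254  =  - 2^( - 1) * 11^( - 1)*61^( - 1)*337^( - 1)*123191^1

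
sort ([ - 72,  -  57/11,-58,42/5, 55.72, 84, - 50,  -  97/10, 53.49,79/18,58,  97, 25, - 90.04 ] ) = [ - 90.04, - 72, - 58, - 50, - 97/10,  -  57/11, 79/18, 42/5, 25,53.49, 55.72,58, 84,97] 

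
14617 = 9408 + 5209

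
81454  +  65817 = 147271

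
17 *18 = 306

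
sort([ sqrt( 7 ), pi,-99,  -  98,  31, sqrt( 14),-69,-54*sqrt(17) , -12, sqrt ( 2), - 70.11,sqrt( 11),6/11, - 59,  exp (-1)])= [- 54*sqrt ( 17),  -  99, - 98, - 70.11,-69,  -  59,-12 , exp( - 1),6/11, sqrt ( 2),sqrt( 7), pi, sqrt ( 11), sqrt( 14),31] 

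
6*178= 1068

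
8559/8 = 8559/8  =  1069.88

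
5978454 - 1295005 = 4683449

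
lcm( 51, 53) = 2703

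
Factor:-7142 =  - 2^1*3571^1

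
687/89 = 687/89 = 7.72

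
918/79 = 11 + 49/79 = 11.62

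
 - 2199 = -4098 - -1899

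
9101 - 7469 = 1632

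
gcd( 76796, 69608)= 4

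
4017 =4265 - 248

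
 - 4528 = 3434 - 7962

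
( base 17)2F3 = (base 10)836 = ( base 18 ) 2a8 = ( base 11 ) 6a0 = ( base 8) 1504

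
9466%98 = 58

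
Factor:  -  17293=-17293^1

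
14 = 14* 1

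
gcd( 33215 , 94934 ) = 7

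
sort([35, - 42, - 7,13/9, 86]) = [ - 42, - 7,13/9, 35, 86]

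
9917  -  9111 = 806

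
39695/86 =461 + 49/86 = 461.57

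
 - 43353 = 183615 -226968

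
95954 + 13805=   109759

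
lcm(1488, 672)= 20832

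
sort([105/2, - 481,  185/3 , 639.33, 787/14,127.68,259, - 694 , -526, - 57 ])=[ - 694, - 526,-481,-57, 105/2, 787/14, 185/3 , 127.68, 259, 639.33 ]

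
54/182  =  27/91 = 0.30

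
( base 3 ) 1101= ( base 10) 37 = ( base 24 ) 1d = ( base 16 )25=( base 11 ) 34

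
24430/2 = 12215 = 12215.00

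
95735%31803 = 326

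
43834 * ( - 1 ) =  -43834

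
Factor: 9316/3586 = 4658/1793= 2^1*11^(-1 ) * 17^1*137^1*163^(  -  1 )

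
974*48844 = 47574056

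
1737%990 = 747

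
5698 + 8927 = 14625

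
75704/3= 25234 + 2/3 = 25234.67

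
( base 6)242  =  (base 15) 68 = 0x62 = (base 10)98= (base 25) 3n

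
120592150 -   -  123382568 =243974718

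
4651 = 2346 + 2305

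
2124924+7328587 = 9453511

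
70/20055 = 2/573 = 0.00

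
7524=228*33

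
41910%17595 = 6720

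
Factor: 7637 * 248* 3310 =2^4*5^1*7^1*31^1 * 331^1 * 1091^1 = 6269060560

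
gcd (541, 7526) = 1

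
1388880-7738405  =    -  6349525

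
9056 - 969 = 8087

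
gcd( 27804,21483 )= 21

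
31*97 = 3007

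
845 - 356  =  489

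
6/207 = 2/69 = 0.03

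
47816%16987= 13842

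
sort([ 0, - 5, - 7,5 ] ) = [ -7, - 5,0, 5 ] 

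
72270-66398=5872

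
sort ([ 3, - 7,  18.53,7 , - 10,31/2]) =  [ - 10, - 7, 3,7,31/2, 18.53] 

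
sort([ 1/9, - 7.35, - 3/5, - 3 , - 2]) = [ - 7.35,- 3, - 2, - 3/5,1/9] 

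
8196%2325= 1221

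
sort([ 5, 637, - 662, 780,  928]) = [ - 662,5,637, 780,928]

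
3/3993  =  1/1331 = 0.00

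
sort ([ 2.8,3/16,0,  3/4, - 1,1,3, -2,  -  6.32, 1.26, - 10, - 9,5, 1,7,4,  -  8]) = [ - 10, - 9,  -  8, - 6.32, - 2, - 1, 0, 3/16, 3/4,  1, 1 , 1.26 , 2.8,  3, 4, 5, 7] 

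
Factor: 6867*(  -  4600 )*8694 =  - 274627810800 = -2^4*3^5*5^2*7^2*23^2 * 109^1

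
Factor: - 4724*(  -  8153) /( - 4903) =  - 38514772/4903 = - 2^2*31^1*263^1 *1181^1*4903^(  -  1) 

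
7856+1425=9281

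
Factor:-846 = -2^1 * 3^2*47^1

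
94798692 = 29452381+65346311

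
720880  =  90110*8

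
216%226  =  216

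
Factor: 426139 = 7^1*17^1 * 3581^1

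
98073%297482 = 98073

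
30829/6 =30829/6 = 5138.17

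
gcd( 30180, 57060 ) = 60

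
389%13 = 12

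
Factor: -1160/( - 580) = 2^1 = 2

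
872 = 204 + 668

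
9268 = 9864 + -596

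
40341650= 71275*566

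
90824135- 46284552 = 44539583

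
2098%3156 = 2098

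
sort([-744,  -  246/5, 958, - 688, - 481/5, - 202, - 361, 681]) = [ - 744,-688, - 361, - 202 , - 481/5,-246/5, 681, 958 ] 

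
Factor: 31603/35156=2^( - 2)*13^2 * 47^( - 1 )=169/188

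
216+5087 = 5303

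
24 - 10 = 14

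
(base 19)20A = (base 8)1334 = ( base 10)732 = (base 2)1011011100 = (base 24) 16c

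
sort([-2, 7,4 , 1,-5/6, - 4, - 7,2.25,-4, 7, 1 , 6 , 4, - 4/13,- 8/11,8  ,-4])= [ - 7, - 4, - 4,-4 , - 2, - 5/6, - 8/11, - 4/13,  1 , 1,2.25 , 4,4, 6, 7, 7, 8]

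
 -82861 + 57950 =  - 24911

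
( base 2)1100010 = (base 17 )5d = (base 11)8a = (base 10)98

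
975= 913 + 62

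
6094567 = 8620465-2525898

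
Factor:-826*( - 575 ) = 474950 = 2^1*5^2*7^1*23^1*59^1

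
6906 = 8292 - 1386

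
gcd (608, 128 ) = 32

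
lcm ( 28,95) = 2660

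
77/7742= 11/1106  =  0.01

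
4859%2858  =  2001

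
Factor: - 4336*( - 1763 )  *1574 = 12032235232 = 2^5*41^1*43^1 * 271^1*787^1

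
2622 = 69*38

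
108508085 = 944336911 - 835828826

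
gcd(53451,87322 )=1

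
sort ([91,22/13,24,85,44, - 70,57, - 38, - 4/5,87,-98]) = [-98,-70, - 38, - 4/5, 22/13, 24,44,57, 85,87,91] 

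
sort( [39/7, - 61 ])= [-61,39/7] 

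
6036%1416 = 372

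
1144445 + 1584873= 2729318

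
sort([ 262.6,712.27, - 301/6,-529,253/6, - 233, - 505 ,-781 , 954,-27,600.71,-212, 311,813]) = [ - 781, - 529, - 505, - 233, - 212, - 301/6,- 27,253/6, 262.6, 311,  600.71, 712.27, 813,  954]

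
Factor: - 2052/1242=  - 2^1 * 19^1*23^( - 1) = -38/23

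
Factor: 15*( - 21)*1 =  -3^2*5^1*7^1 = -  315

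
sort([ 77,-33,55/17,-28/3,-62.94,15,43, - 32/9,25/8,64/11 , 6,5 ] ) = [ - 62.94,  -  33 , - 28/3, - 32/9, 25/8,55/17 , 5,64/11 , 6,15,43,77]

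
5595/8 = 699 +3/8 = 699.38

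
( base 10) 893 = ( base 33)r2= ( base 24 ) 1d5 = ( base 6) 4045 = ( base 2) 1101111101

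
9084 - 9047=37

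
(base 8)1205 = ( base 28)n1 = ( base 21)19f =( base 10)645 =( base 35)IF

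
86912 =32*2716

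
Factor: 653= 653^1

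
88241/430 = 205 + 91/430 = 205.21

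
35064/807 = 11688/269 =43.45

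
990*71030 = 70319700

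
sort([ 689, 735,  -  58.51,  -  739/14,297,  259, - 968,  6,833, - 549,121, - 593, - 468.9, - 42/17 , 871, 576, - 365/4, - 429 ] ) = [ - 968, - 593, - 549, - 468.9 , - 429,  -  365/4, - 58.51 , - 739/14, - 42/17,6 , 121,  259, 297, 576,689,  735,833,  871]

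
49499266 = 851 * 58166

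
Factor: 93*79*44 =323268 = 2^2 *3^1*11^1*31^1 *79^1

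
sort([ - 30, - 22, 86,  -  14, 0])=[-30, - 22, - 14,0 , 86]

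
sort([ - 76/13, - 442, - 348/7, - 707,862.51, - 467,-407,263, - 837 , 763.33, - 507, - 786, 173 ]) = [ - 837,-786,-707,-507, - 467, - 442, - 407, - 348/7, - 76/13, 173,263, 763.33, 862.51]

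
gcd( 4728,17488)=8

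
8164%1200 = 964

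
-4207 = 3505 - 7712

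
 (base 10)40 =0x28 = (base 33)17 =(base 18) 24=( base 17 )26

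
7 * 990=6930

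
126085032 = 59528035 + 66556997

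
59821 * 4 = 239284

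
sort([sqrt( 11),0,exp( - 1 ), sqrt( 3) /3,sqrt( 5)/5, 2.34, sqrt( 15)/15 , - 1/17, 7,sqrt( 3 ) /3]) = [ -1/17,0 , sqrt ( 15 )/15 , exp(-1),  sqrt( 5)/5 , sqrt( 3) /3,sqrt( 3) /3 , 2.34, sqrt(11), 7]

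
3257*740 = 2410180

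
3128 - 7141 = - 4013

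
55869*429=23967801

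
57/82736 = 57/82736 = 0.00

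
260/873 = 260/873 = 0.30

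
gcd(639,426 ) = 213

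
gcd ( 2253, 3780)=3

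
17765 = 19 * 935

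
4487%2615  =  1872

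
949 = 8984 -8035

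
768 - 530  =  238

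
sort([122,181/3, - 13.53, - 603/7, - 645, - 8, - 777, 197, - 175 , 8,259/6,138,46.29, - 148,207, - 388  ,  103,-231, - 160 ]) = [  -  777, - 645, - 388, - 231, - 175, - 160, - 148,-603/7, - 13.53,-8, 8,259/6,46.29,181/3,103,122, 138,197 , 207 ]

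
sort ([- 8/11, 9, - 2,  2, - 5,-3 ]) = [  -  5,- 3 , - 2, - 8/11,2,9]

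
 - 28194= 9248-37442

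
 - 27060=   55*( - 492 )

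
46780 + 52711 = 99491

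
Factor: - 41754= -2^1*3^1*6959^1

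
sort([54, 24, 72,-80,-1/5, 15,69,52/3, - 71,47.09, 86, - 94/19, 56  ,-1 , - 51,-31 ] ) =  [- 80,-71, - 51, - 31,-94/19, - 1 , - 1/5,  15, 52/3, 24, 47.09, 54, 56,69,  72, 86 ] 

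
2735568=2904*942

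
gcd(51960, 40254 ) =6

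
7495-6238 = 1257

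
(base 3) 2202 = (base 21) 3B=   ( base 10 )74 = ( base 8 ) 112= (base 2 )1001010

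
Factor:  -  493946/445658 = - 443^ ( - 1)*491^1 =- 491/443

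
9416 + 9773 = 19189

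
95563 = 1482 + 94081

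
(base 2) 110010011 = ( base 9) 487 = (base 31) D0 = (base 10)403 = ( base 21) j4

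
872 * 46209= 40294248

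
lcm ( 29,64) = 1856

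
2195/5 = 439 = 439.00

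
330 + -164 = 166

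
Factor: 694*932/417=2^3*3^( - 1)*139^(  -  1 ) * 233^1*347^1 = 646808/417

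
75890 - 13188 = 62702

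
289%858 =289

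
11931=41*291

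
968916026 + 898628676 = 1867544702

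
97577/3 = 97577/3  =  32525.67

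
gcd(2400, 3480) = 120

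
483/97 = 4 + 95/97 = 4.98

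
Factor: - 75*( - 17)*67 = 3^1* 5^2*17^1*67^1 = 85425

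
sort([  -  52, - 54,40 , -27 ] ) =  [ - 54,  -  52,-27, 40]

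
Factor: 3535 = 5^1*7^1*101^1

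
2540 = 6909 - 4369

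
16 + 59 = 75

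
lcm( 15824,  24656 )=1060208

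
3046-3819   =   -773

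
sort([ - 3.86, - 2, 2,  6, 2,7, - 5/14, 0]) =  [ -3.86, - 2, - 5/14,0,  2,2,6,7]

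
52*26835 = 1395420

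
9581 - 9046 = 535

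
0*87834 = 0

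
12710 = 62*205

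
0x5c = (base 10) 92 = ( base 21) 48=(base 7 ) 161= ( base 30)32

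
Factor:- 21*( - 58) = 2^1*3^1 * 7^1*29^1= 1218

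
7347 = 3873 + 3474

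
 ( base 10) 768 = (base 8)1400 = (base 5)11033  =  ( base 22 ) 1CK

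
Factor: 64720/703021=80/869=2^4*5^1 *11^ (  -  1 )*79^ ( - 1)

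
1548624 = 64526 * 24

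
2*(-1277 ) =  - 2554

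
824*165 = 135960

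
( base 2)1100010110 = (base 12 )55a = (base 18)27g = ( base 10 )790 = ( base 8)1426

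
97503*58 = 5655174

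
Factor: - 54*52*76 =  - 213408 = - 2^5*3^3*13^1*19^1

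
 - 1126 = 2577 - 3703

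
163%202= 163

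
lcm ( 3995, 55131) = 275655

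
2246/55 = 2246/55=40.84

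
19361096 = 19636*986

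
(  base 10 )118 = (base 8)166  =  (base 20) 5I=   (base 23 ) 53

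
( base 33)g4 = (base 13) 31c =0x214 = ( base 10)532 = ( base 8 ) 1024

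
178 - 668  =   - 490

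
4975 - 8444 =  - 3469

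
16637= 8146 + 8491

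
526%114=70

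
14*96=1344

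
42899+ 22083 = 64982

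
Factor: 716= 2^2*179^1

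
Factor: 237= 3^1*79^1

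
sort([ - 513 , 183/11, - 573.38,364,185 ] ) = [ - 573.38, - 513,183/11,185 , 364]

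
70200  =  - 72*( - 975) 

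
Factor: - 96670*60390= - 2^2*3^2*5^2 *7^1*11^1*61^1*1381^1 =- 5837901300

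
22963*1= 22963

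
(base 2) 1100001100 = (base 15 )370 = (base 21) 1g3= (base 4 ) 30030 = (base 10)780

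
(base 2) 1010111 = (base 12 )73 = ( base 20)47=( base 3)10020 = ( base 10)87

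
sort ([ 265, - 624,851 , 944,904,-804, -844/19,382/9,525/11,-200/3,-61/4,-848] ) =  [ - 848,-804,-624,-200/3,-844/19, - 61/4,  382/9,525/11, 265, 851,904, 944] 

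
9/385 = 9/385  =  0.02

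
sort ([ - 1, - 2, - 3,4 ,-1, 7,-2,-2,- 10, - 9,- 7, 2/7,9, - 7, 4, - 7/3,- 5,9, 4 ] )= [-10,  -  9 ,-7, - 7, - 5,-3,-7/3,-2, - 2, - 2,-1, - 1 , 2/7, 4, 4,  4,7 , 9, 9]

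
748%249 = 1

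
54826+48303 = 103129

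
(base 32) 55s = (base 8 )12274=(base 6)40324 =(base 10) 5308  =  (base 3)21021121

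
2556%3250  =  2556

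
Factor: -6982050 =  - 2^1*3^1*5^2*89^1*523^1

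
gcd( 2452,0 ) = 2452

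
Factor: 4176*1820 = 7600320 = 2^6*3^2* 5^1*7^1*13^1*29^1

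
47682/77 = 47682/77  =  619.25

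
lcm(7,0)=0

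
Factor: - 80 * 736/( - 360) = 1472/9  =  2^6*3^(-2 )*23^1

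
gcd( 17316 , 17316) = 17316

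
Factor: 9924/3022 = 2^1*3^1*827^1*1511^( - 1) = 4962/1511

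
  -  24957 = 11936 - 36893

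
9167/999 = 9167/999 = 9.18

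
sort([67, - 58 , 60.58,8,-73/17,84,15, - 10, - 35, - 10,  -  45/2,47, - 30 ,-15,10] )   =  [ - 58,-35, - 30, - 45/2,- 15, - 10,-10, -73/17,8, 10,15, 47,60.58, 67,84 ] 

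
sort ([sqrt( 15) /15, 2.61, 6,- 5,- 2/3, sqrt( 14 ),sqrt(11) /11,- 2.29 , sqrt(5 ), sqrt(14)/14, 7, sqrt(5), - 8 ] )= [ - 8, - 5,-2.29,  -  2/3,sqrt(15 ) /15, sqrt( 14)/14,sqrt(11) /11, sqrt(5 ),sqrt(5 ),  2.61, sqrt( 14), 6,7] 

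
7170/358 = 3585/179 = 20.03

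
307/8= 38 + 3/8 = 38.38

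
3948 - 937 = 3011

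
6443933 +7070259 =13514192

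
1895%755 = 385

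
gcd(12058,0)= 12058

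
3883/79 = 3883/79 = 49.15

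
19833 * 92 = 1824636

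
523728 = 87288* 6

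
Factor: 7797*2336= 18213792 = 2^5*3^1*23^1 *73^1*113^1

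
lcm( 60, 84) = 420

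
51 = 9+42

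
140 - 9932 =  - 9792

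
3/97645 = 3/97645 = 0.00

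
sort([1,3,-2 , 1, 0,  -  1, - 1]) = [- 2,-1,- 1,0 , 1,1, 3]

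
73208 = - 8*(-9151)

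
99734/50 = 1994 + 17/25= 1994.68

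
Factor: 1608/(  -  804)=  - 2 =- 2^1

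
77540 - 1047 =76493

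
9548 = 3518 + 6030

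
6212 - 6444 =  - 232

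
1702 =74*23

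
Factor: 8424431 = 43^1*107^1*1831^1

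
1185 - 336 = 849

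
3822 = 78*49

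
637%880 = 637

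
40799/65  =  40799/65 = 627.68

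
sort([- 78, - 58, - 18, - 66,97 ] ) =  [-78,-66, - 58,  -  18,97]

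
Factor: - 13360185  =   - 3^2*5^1*359^1*827^1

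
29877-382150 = -352273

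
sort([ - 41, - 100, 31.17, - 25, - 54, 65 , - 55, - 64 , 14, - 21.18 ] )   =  [ - 100, - 64,-55, - 54, -41 , - 25,-21.18, 14, 31.17,65 ] 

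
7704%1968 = 1800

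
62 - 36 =26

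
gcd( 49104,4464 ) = 4464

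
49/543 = 49/543 = 0.09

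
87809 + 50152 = 137961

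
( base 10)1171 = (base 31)16o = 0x493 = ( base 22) 295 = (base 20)2IB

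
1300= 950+350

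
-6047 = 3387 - 9434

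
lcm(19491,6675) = 487275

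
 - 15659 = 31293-46952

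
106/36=2 + 17/18 =2.94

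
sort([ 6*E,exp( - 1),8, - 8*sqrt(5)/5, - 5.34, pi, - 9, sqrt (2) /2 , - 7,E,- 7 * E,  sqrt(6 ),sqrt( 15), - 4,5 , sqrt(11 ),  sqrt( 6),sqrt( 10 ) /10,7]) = [ - 7 * E, - 9,-7, - 5.34,-4,- 8*sqrt( 5)/5 , sqrt(10 )/10,exp( - 1),sqrt(2)/2,sqrt(6), sqrt ( 6),  E , pi,sqrt( 11 ),sqrt(15 ), 5,7,8, 6  *E]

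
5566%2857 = 2709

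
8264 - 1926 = 6338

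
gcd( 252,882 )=126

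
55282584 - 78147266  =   - 22864682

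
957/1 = 957=957.00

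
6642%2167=141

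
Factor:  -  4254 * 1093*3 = - 2^1*3^2*709^1*1093^1 = -13948866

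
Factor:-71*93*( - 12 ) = 2^2*3^2*31^1*71^1 = 79236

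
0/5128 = 0= 0.00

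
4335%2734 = 1601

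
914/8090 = 457/4045=   0.11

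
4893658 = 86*56903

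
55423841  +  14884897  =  70308738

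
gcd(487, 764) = 1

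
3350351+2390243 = 5740594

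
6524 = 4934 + 1590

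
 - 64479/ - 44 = 64479/44 = 1465.43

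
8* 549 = 4392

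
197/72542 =197/72542  =  0.00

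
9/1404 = 1/156  =  0.01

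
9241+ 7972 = 17213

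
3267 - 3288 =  - 21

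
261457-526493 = -265036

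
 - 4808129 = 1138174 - 5946303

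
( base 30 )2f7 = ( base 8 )4321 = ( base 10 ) 2257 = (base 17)7DD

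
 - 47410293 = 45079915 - 92490208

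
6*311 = 1866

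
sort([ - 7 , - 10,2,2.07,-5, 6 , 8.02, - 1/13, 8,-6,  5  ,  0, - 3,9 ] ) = [ - 10, - 7, - 6,- 5, - 3,-1/13, 0, 2, 2.07, 5, 6, 8, 8.02, 9 ]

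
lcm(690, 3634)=54510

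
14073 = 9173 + 4900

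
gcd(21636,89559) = 9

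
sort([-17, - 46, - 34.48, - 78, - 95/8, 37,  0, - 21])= [-78,  -  46, - 34.48,-21,  -  17,  -  95/8,0,37]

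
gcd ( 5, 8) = 1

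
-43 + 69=26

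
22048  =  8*2756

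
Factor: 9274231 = 17^1*545543^1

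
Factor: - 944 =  - 2^4 *59^1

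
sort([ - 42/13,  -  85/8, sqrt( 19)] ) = [ - 85/8, - 42/13,sqrt( 19) ] 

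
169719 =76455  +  93264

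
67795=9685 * 7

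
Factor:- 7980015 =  -3^1*5^1*532001^1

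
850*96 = 81600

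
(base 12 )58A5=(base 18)1CAH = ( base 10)9917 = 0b10011010111101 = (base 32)9LT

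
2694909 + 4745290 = 7440199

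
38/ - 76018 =-19/38009 = - 0.00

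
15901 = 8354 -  - 7547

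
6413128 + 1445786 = 7858914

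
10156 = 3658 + 6498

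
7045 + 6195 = 13240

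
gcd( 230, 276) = 46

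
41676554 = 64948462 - 23271908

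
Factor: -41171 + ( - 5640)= - 46811^1 =- 46811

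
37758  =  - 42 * ( - 899)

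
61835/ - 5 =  - 12367/1= -12367.00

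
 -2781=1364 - 4145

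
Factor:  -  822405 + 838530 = 16125 = 3^1 * 5^3*43^1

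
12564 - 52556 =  - 39992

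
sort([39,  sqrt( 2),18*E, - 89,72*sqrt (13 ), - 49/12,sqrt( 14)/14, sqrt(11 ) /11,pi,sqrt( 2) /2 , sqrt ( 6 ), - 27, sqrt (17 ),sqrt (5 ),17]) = [ - 89, - 27, - 49/12,sqrt( 14) /14,sqrt( 11 ) /11,sqrt(2) /2,sqrt( 2 ),sqrt (5 ), sqrt (6 ), pi,sqrt( 17 ),17,39, 18 * E,72*sqrt (13 )]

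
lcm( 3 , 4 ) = 12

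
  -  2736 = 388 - 3124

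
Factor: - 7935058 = -2^1 * 41^1 * 96769^1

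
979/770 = 89/70 = 1.27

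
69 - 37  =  32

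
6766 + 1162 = 7928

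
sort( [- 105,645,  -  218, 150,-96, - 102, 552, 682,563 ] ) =[-218,-105, - 102, - 96, 150, 552, 563, 645, 682 ]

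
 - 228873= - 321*713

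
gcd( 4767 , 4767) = 4767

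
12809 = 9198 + 3611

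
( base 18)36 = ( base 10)60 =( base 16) 3C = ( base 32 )1S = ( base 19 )33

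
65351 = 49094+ 16257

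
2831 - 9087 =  - 6256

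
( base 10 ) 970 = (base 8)1712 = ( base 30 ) 12a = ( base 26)1b8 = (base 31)109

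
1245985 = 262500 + 983485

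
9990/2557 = 3 + 2319/2557 = 3.91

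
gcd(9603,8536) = 1067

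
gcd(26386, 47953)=79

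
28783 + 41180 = 69963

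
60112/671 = 60112/671 = 89.59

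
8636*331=2858516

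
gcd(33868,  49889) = 1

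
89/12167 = 89/12167 = 0.01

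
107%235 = 107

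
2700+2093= 4793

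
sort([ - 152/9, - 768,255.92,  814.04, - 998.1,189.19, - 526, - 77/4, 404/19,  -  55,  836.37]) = [ - 998.1,-768, - 526, - 55, - 77/4 ,-152/9, 404/19,189.19, 255.92,  814.04, 836.37]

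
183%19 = 12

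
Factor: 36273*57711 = 3^2*107^1*113^1*19237^1=2093351103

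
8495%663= 539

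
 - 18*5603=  - 100854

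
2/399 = 2/399  =  0.01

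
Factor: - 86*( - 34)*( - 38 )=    - 2^3*17^1*19^1*43^1= - 111112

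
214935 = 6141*35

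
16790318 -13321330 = 3468988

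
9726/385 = 9726/385 = 25.26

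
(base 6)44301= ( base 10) 6157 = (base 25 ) 9l7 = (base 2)1100000001101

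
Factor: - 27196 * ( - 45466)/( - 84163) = - 2^3 * 13^1*127^1*179^1*523^1*84163^( - 1 ) = - 1236493336/84163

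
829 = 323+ 506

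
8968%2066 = 704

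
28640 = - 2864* ( - 10 )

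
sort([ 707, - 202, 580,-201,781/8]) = [ - 202, - 201,781/8, 580,707] 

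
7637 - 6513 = 1124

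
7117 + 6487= 13604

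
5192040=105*49448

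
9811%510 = 121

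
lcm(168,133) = 3192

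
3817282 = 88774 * 43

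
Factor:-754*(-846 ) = 2^2*3^2*13^1*29^1 * 47^1 = 637884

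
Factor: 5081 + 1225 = 2^1*3^1*1051^1=6306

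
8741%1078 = 117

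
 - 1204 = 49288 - 50492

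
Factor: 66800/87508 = 100/131 = 2^2 * 5^2 * 131^( - 1)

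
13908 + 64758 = 78666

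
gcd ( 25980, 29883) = 3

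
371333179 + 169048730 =540381909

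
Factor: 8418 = 2^1 * 3^1*23^1*61^1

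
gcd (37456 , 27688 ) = 8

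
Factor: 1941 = 3^1*647^1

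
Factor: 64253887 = 1637^1*39251^1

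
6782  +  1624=8406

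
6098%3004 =90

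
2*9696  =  19392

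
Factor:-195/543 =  - 5^1*13^1*181^( - 1) = - 65/181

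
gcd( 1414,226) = 2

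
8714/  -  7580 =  - 4357/3790 = -1.15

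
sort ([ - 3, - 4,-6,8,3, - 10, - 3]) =[ - 10,-6,-4, - 3, - 3, 3, 8]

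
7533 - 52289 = - 44756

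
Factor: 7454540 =2^2*5^1*199^1 * 1873^1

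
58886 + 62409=121295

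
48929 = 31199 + 17730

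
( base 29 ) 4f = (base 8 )203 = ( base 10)131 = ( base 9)155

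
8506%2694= 424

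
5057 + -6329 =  - 1272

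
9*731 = 6579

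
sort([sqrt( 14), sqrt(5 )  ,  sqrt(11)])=[ sqrt(5),sqrt(11 ), sqrt(14)]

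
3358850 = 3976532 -617682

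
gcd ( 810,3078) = 162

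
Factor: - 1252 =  - 2^2*313^1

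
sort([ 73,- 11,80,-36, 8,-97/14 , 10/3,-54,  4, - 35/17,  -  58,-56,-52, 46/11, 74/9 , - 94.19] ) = [ - 94.19, - 58, - 56, - 54, - 52,-36,-11, -97/14, -35/17, 10/3, 4 , 46/11,8,74/9,  73,80 ]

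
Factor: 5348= 2^2*7^1*191^1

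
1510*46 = 69460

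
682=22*31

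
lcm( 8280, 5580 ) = 256680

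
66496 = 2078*32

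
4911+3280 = 8191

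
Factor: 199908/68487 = 108/37 =2^2 * 3^3*37^ ( - 1 )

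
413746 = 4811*86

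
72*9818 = 706896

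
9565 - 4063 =5502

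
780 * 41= 31980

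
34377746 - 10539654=23838092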